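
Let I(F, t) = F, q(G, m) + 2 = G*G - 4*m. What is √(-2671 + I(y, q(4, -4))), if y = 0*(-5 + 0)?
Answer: I*√2671 ≈ 51.682*I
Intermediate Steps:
q(G, m) = -2 + G² - 4*m (q(G, m) = -2 + (G*G - 4*m) = -2 + (G² - 4*m) = -2 + G² - 4*m)
y = 0 (y = 0*(-5) = 0)
√(-2671 + I(y, q(4, -4))) = √(-2671 + 0) = √(-2671) = I*√2671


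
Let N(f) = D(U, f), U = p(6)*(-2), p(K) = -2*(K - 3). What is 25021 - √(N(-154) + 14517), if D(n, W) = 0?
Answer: 25021 - 3*√1613 ≈ 24901.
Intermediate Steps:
p(K) = 6 - 2*K (p(K) = -2*(-3 + K) = 6 - 2*K)
U = 12 (U = (6 - 2*6)*(-2) = (6 - 12)*(-2) = -6*(-2) = 12)
N(f) = 0
25021 - √(N(-154) + 14517) = 25021 - √(0 + 14517) = 25021 - √14517 = 25021 - 3*√1613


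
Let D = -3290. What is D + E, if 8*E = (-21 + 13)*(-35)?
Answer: -3255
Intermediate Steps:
E = 35 (E = ((-21 + 13)*(-35))/8 = (-8*(-35))/8 = (1/8)*280 = 35)
D + E = -3290 + 35 = -3255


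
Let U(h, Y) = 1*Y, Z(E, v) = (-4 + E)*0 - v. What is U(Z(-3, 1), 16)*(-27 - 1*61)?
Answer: -1408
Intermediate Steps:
Z(E, v) = -v (Z(E, v) = 0 - v = -v)
U(h, Y) = Y
U(Z(-3, 1), 16)*(-27 - 1*61) = 16*(-27 - 1*61) = 16*(-27 - 61) = 16*(-88) = -1408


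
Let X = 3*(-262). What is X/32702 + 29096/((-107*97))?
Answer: -479827643/169707029 ≈ -2.8274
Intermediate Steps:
X = -786
X/32702 + 29096/((-107*97)) = -786/32702 + 29096/((-107*97)) = -786*1/32702 + 29096/(-10379) = -393/16351 + 29096*(-1/10379) = -393/16351 - 29096/10379 = -479827643/169707029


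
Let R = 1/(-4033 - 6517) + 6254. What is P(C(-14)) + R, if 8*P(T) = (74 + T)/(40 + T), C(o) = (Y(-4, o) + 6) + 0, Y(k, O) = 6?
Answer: 6862115521/1097200 ≈ 6254.2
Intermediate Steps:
C(o) = 12 (C(o) = (6 + 6) + 0 = 12 + 0 = 12)
P(T) = (74 + T)/(8*(40 + T)) (P(T) = ((74 + T)/(40 + T))/8 = (74 + T)/(8*(40 + T)))
R = 65979699/10550 (R = 1/(-10550) + 6254 = -1/10550 + 6254 = 65979699/10550 ≈ 6254.0)
P(C(-14)) + R = (74 + 12)/(8*(40 + 12)) + 65979699/10550 = (⅛)*86/52 + 65979699/10550 = (⅛)*(1/52)*86 + 65979699/10550 = 43/208 + 65979699/10550 = 6862115521/1097200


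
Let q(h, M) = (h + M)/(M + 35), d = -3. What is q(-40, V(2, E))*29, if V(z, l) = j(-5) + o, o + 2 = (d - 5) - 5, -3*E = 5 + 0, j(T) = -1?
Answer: -1624/19 ≈ -85.474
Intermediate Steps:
E = -5/3 (E = -(5 + 0)/3 = -1/3*5 = -5/3 ≈ -1.6667)
o = -15 (o = -2 + ((-3 - 5) - 5) = -2 + (-8 - 5) = -2 - 13 = -15)
V(z, l) = -16 (V(z, l) = -1 - 15 = -16)
q(h, M) = (M + h)/(35 + M)
q(-40, V(2, E))*29 = ((-16 - 40)/(35 - 16))*29 = (-56/19)*29 = ((1/19)*(-56))*29 = -56/19*29 = -1624/19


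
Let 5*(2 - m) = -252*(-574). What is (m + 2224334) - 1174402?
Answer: 5105022/5 ≈ 1.0210e+6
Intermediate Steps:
m = -144638/5 (m = 2 - (-252)*(-574)/5 = 2 - ⅕*144648 = 2 - 144648/5 = -144638/5 ≈ -28928.)
(m + 2224334) - 1174402 = (-144638/5 + 2224334) - 1174402 = 10977032/5 - 1174402 = 5105022/5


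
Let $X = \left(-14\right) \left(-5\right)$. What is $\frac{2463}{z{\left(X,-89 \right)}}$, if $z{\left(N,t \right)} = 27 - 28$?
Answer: $-2463$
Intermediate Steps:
$X = 70$
$z{\left(N,t \right)} = -1$ ($z{\left(N,t \right)} = 27 - 28 = -1$)
$\frac{2463}{z{\left(X,-89 \right)}} = \frac{2463}{-1} = 2463 \left(-1\right) = -2463$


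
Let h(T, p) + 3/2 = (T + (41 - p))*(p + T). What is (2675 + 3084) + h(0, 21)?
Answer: 12355/2 ≈ 6177.5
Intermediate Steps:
h(T, p) = -3/2 + (T + p)*(41 + T - p) (h(T, p) = -3/2 + (T + (41 - p))*(p + T) = -3/2 + (41 + T - p)*(T + p) = -3/2 + (T + p)*(41 + T - p))
(2675 + 3084) + h(0, 21) = (2675 + 3084) + (-3/2 + 0² - 1*21² + 41*0 + 41*21) = 5759 + (-3/2 + 0 - 1*441 + 0 + 861) = 5759 + (-3/2 + 0 - 441 + 0 + 861) = 5759 + 837/2 = 12355/2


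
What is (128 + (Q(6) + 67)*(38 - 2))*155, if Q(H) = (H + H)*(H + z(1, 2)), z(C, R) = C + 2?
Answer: 996340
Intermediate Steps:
z(C, R) = 2 + C
Q(H) = 2*H*(3 + H) (Q(H) = (H + H)*(H + (2 + 1)) = (2*H)*(H + 3) = (2*H)*(3 + H) = 2*H*(3 + H))
(128 + (Q(6) + 67)*(38 - 2))*155 = (128 + (2*6*(3 + 6) + 67)*(38 - 2))*155 = (128 + (2*6*9 + 67)*36)*155 = (128 + (108 + 67)*36)*155 = (128 + 175*36)*155 = (128 + 6300)*155 = 6428*155 = 996340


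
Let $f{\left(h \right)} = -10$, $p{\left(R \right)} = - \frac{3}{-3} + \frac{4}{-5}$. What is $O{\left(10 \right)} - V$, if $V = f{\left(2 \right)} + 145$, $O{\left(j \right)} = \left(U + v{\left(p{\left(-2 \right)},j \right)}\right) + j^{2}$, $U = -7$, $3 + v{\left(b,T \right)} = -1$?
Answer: $-46$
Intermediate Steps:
$p{\left(R \right)} = \frac{1}{5}$ ($p{\left(R \right)} = \left(-3\right) \left(- \frac{1}{3}\right) + 4 \left(- \frac{1}{5}\right) = 1 - \frac{4}{5} = \frac{1}{5}$)
$v{\left(b,T \right)} = -4$ ($v{\left(b,T \right)} = -3 - 1 = -4$)
$O{\left(j \right)} = -11 + j^{2}$ ($O{\left(j \right)} = \left(-7 - 4\right) + j^{2} = -11 + j^{2}$)
$V = 135$ ($V = -10 + 145 = 135$)
$O{\left(10 \right)} - V = \left(-11 + 10^{2}\right) - 135 = \left(-11 + 100\right) - 135 = 89 - 135 = -46$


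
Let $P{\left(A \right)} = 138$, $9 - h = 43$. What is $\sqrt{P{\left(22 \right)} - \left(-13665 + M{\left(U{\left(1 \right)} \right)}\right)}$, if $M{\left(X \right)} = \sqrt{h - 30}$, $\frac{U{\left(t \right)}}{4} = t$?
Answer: $\sqrt{13803 - 8 i} \approx 117.49 - 0.034 i$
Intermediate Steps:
$U{\left(t \right)} = 4 t$
$h = -34$ ($h = 9 - 43 = -34$)
$M{\left(X \right)} = 8 i$ ($M{\left(X \right)} = \sqrt{-34 - 30} = \sqrt{-64} = 8 i$)
$\sqrt{P{\left(22 \right)} - \left(-13665 + M{\left(U{\left(1 \right)} \right)}\right)} = \sqrt{138 + \left(13665 - 8 i\right)} = \sqrt{13803 - 8 i}$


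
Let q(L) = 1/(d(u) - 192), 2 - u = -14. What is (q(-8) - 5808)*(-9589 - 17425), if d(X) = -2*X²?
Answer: 55227867331/352 ≈ 1.5690e+8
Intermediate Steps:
u = 16 (u = 2 - 1*(-14) = 2 + 14 = 16)
q(L) = -1/704 (q(L) = 1/(-2*16² - 192) = 1/(-2*256 - 192) = 1/(-512 - 192) = 1/(-704) = -1/704)
(q(-8) - 5808)*(-9589 - 17425) = (-1/704 - 5808)*(-9589 - 17425) = -4088833/704*(-27014) = 55227867331/352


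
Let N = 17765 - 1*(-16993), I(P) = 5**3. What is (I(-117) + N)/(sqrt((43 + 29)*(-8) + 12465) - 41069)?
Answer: -1432609927/1686650872 - 104649*sqrt(1321)/1686650872 ≈ -0.85164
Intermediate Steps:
I(P) = 125
N = 34758 (N = 17765 + 16993 = 34758)
(I(-117) + N)/(sqrt((43 + 29)*(-8) + 12465) - 41069) = (125 + 34758)/(sqrt((43 + 29)*(-8) + 12465) - 41069) = 34883/(sqrt(72*(-8) + 12465) - 41069) = 34883/(sqrt(-576 + 12465) - 41069) = 34883/(sqrt(11889) - 41069) = 34883/(3*sqrt(1321) - 41069) = 34883/(-41069 + 3*sqrt(1321))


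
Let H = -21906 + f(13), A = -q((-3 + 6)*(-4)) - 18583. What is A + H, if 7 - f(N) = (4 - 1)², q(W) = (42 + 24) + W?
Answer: -40545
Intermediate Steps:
q(W) = 66 + W
A = -18637 (A = -(66 + (-3 + 6)*(-4)) - 18583 = -(66 + 3*(-4)) - 18583 = -(66 - 12) - 18583 = -1*54 - 18583 = -54 - 18583 = -18637)
f(N) = -2 (f(N) = 7 - (4 - 1)² = 7 - 1*3² = 7 - 1*9 = 7 - 9 = -2)
H = -21908 (H = -21906 - 2 = -21908)
A + H = -18637 - 21908 = -40545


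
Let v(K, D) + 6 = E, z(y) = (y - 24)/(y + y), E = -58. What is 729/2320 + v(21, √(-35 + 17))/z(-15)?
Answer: -1475323/30160 ≈ -48.917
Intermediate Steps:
z(y) = (-24 + y)/(2*y) (z(y) = (-24 + y)/((2*y)) = (-24 + y)*(1/(2*y)) = (-24 + y)/(2*y))
v(K, D) = -64 (v(K, D) = -6 - 58 = -64)
729/2320 + v(21, √(-35 + 17))/z(-15) = 729/2320 - 64*(-30/(-24 - 15)) = 729*(1/2320) - 64/((½)*(-1/15)*(-39)) = 729/2320 - 64/13/10 = 729/2320 - 64*10/13 = 729/2320 - 640/13 = -1475323/30160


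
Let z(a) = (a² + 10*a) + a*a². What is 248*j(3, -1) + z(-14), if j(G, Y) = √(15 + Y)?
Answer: -2688 + 248*√14 ≈ -1760.1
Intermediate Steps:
z(a) = a² + a³ + 10*a (z(a) = (a² + 10*a) + a³ = a² + a³ + 10*a)
248*j(3, -1) + z(-14) = 248*√(15 - 1) - 14*(10 - 14 + (-14)²) = 248*√14 - 14*(10 - 14 + 196) = 248*√14 - 14*192 = 248*√14 - 2688 = -2688 + 248*√14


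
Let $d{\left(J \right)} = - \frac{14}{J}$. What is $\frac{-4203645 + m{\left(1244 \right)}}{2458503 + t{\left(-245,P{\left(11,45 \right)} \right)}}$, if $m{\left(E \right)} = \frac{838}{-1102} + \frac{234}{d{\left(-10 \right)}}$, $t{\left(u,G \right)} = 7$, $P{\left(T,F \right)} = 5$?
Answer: $- \frac{8106408514}{4741236535} \approx -1.7098$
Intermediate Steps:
$m{\left(E \right)} = \frac{641737}{3857}$ ($m{\left(E \right)} = \frac{838}{-1102} + \frac{234}{\left(-14\right) \frac{1}{-10}} = 838 \left(- \frac{1}{1102}\right) + \frac{234}{\left(-14\right) \left(- \frac{1}{10}\right)} = - \frac{419}{551} + \frac{234}{\frac{7}{5}} = - \frac{419}{551} + 234 \cdot \frac{5}{7} = - \frac{419}{551} + \frac{1170}{7} = \frac{641737}{3857}$)
$\frac{-4203645 + m{\left(1244 \right)}}{2458503 + t{\left(-245,P{\left(11,45 \right)} \right)}} = \frac{-4203645 + \frac{641737}{3857}}{2458503 + 7} = - \frac{16212817028}{3857 \cdot 2458510} = \left(- \frac{16212817028}{3857}\right) \frac{1}{2458510} = - \frac{8106408514}{4741236535}$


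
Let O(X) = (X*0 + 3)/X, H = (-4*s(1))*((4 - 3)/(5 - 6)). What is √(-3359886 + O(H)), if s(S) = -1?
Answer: 3*I*√1493283/2 ≈ 1833.0*I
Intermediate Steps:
H = -4 (H = (-4*(-1))*((4 - 3)/(5 - 6)) = 4*(1/(-1)) = 4*(1*(-1)) = 4*(-1) = -4)
O(X) = 3/X (O(X) = (0 + 3)/X = 3/X)
√(-3359886 + O(H)) = √(-3359886 + 3/(-4)) = √(-3359886 + 3*(-¼)) = √(-3359886 - ¾) = √(-13439547/4) = 3*I*√1493283/2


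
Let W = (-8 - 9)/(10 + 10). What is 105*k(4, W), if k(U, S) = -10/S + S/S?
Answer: 22785/17 ≈ 1340.3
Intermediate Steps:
W = -17/20 ≈ -0.85000
k(U, S) = 1 - 10/S (k(U, S) = -10/S + 1 = 1 - 10/S)
105*k(4, W) = 105*((-10 - 17/20)/(-17/20)) = 105*(-20/17*(-217/20)) = 105*(217/17) = 22785/17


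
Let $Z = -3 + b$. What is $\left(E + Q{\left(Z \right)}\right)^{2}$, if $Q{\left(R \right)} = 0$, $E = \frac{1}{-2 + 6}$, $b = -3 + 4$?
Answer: $\frac{1}{16} \approx 0.0625$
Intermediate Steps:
$b = 1$
$E = \frac{1}{4} \approx 0.25$
$Z = -2$ ($Z = -3 + 1 = -2$)
$\left(E + Q{\left(Z \right)}\right)^{2} = \left(\frac{1}{4} + 0\right)^{2} = \left(\frac{1}{4}\right)^{2} = \frac{1}{16}$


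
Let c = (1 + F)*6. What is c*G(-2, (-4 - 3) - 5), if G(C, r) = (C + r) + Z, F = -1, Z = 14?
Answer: 0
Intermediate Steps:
G(C, r) = 14 + C + r (G(C, r) = (C + r) + 14 = 14 + C + r)
c = 0 (c = (1 - 1)*6 = 0*6 = 0)
c*G(-2, (-4 - 3) - 5) = 0*(14 - 2 + ((-4 - 3) - 5)) = 0*(14 - 2 + (-7 - 5)) = 0*(14 - 2 - 12) = 0*0 = 0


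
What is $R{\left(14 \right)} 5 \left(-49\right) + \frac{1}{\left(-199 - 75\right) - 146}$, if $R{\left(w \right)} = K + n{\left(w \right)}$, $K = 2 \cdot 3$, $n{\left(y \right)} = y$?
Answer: $- \frac{2058001}{420} \approx -4900.0$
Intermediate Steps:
$K = 6$
$R{\left(w \right)} = 6 + w$
$R{\left(14 \right)} 5 \left(-49\right) + \frac{1}{\left(-199 - 75\right) - 146} = \left(6 + 14\right) 5 \left(-49\right) + \frac{1}{\left(-199 - 75\right) - 146} = 20 \left(-245\right) + \frac{1}{\left(-199 - 75\right) - 146} = -4900 + \frac{1}{-274 - 146} = -4900 + \frac{1}{-420} = -4900 - \frac{1}{420} = - \frac{2058001}{420}$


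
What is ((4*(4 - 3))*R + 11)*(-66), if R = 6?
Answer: -2310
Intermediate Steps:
((4*(4 - 3))*R + 11)*(-66) = ((4*(4 - 3))*6 + 11)*(-66) = ((4*1)*6 + 11)*(-66) = (4*6 + 11)*(-66) = (24 + 11)*(-66) = 35*(-66) = -2310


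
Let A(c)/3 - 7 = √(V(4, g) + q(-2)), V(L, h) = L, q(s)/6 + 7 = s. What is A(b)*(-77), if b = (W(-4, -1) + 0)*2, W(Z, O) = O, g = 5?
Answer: -1617 - 1155*I*√2 ≈ -1617.0 - 1633.4*I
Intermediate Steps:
q(s) = -42 + 6*s
b = -2 (b = (-1 + 0)*2 = -1*2 = -2)
A(c) = 21 + 15*I*√2 (A(c) = 21 + 3*√(4 + (-42 + 6*(-2))) = 21 + 3*√(4 + (-42 - 12)) = 21 + 3*√(4 - 54) = 21 + 3*√(-50) = 21 + 3*(5*I*√2) = 21 + 15*I*√2)
A(b)*(-77) = (21 + 15*I*√2)*(-77) = -1617 - 1155*I*√2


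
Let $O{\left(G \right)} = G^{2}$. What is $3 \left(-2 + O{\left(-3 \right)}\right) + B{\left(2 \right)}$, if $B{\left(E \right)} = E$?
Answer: $23$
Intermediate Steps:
$3 \left(-2 + O{\left(-3 \right)}\right) + B{\left(2 \right)} = 3 \left(-2 + \left(-3\right)^{2}\right) + 2 = 3 \left(-2 + 9\right) + 2 = 3 \cdot 7 + 2 = 21 + 2 = 23$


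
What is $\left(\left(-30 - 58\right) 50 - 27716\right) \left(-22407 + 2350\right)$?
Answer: $644150612$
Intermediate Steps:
$\left(\left(-30 - 58\right) 50 - 27716\right) \left(-22407 + 2350\right) = \left(\left(-88\right) 50 - 27716\right) \left(-20057\right) = \left(-4400 - 27716\right) \left(-20057\right) = \left(-32116\right) \left(-20057\right) = 644150612$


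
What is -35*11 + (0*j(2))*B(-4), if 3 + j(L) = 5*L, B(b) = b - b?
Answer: -385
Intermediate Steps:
B(b) = 0
j(L) = -3 + 5*L
-35*11 + (0*j(2))*B(-4) = -35*11 + (0*(-3 + 5*2))*0 = -385 + (0*(-3 + 10))*0 = -385 + (0*7)*0 = -385 + 0*0 = -385 + 0 = -385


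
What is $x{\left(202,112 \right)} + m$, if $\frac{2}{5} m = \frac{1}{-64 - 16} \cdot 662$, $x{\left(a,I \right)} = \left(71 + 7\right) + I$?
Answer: $\frac{2709}{16} \approx 169.31$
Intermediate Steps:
$x{\left(a,I \right)} = 78 + I$
$m = - \frac{331}{16}$ ($m = \frac{5 \frac{1}{-64 - 16} \cdot 662}{2} = \frac{5 \frac{1}{-80} \cdot 662}{2} = \frac{5 \left(\left(- \frac{1}{80}\right) 662\right)}{2} = \frac{5}{2} \left(- \frac{331}{40}\right) = - \frac{331}{16} \approx -20.688$)
$x{\left(202,112 \right)} + m = \left(78 + 112\right) - \frac{331}{16} = 190 - \frac{331}{16} = \frac{2709}{16}$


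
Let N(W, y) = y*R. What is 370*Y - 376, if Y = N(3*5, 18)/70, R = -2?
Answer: -3964/7 ≈ -566.29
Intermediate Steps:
N(W, y) = -2*y (N(W, y) = y*(-2) = -2*y)
Y = -18/35 (Y = -2*18/70 = -36*1/70 = -18/35 ≈ -0.51429)
370*Y - 376 = 370*(-18/35) - 376 = -1332/7 - 376 = -3964/7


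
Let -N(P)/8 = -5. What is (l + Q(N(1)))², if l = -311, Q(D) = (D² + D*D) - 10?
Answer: 8288641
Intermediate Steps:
N(P) = 40 (N(P) = -8*(-5) = 40)
Q(D) = -10 + 2*D² (Q(D) = (D² + D²) - 10 = 2*D² - 10 = -10 + 2*D²)
(l + Q(N(1)))² = (-311 + (-10 + 2*40²))² = (-311 + (-10 + 2*1600))² = (-311 + (-10 + 3200))² = (-311 + 3190)² = 2879² = 8288641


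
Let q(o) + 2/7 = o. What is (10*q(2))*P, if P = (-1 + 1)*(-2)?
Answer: 0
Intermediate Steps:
P = 0 (P = 0*(-2) = 0)
q(o) = -2/7 + o
(10*q(2))*P = (10*(-2/7 + 2))*0 = (10*(12/7))*0 = (120/7)*0 = 0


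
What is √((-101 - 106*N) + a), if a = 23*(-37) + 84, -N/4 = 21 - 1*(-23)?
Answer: 2*√4447 ≈ 133.37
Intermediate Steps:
N = -176 (N = -4*(21 - 1*(-23)) = -4*(21 + 23) = -4*44 = -176)
a = -767 (a = -851 + 84 = -767)
√((-101 - 106*N) + a) = √((-101 - 106*(-176)) - 767) = √((-101 + 18656) - 767) = √(18555 - 767) = √17788 = 2*√4447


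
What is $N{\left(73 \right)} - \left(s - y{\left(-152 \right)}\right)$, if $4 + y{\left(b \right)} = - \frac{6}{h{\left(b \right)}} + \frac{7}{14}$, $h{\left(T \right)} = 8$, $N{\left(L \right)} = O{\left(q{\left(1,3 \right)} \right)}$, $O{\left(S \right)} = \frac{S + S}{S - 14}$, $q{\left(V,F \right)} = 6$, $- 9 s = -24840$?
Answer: $- \frac{11063}{4} \approx -2765.8$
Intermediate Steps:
$s = 2760$ ($s = \left(- \frac{1}{9}\right) \left(-24840\right) = 2760$)
$O{\left(S \right)} = \frac{2 S}{-14 + S}$
$N{\left(L \right)} = - \frac{3}{2}$ ($N{\left(L \right)} = 2 \cdot 6 \frac{1}{-14 + 6} = 2 \cdot 6 \frac{1}{-8} = 2 \cdot 6 \left(- \frac{1}{8}\right) = - \frac{3}{2}$)
$y{\left(b \right)} = - \frac{17}{4}$ ($y{\left(b \right)} = -4 + \left(- \frac{6}{8} + \frac{7}{14}\right) = -4 + \left(\left(-6\right) \frac{1}{8} + 7 \cdot \frac{1}{14}\right) = -4 + \left(- \frac{3}{4} + \frac{1}{2}\right) = -4 - \frac{1}{4} = - \frac{17}{4}$)
$N{\left(73 \right)} - \left(s - y{\left(-152 \right)}\right) = - \frac{3}{2} - \frac{11057}{4} = - \frac{11063}{4}$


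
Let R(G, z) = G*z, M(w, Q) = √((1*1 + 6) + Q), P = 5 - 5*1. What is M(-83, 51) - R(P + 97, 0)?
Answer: √58 ≈ 7.6158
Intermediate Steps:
P = 0 (P = 5 - 5 = 0)
M(w, Q) = √(7 + Q) (M(w, Q) = √((1 + 6) + Q) = √(7 + Q))
M(-83, 51) - R(P + 97, 0) = √(7 + 51) - (0 + 97)*0 = √58 - 97*0 = √58 - 1*0 = √58 + 0 = √58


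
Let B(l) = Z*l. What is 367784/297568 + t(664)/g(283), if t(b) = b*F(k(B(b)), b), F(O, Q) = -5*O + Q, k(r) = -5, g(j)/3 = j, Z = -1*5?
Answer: 17056052293/31579404 ≈ 540.10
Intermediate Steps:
Z = -5
g(j) = 3*j
B(l) = -5*l
F(O, Q) = Q - 5*O
t(b) = b*(25 + b) (t(b) = b*(b - 5*(-5)) = b*(b + 25) = b*(25 + b))
367784/297568 + t(664)/g(283) = 367784/297568 + (664*(25 + 664))/((3*283)) = 367784*(1/297568) + (664*689)/849 = 45973/37196 + 457496*(1/849) = 45973/37196 + 457496/849 = 17056052293/31579404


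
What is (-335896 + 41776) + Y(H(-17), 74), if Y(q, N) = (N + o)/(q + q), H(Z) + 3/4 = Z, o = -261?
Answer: -20882146/71 ≈ -2.9411e+5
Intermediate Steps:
H(Z) = -¾ + Z
Y(q, N) = (-261 + N)/(2*q) (Y(q, N) = (N - 261)/(q + q) = (-261 + N)/((2*q)) = (-261 + N)*(1/(2*q)) = (-261 + N)/(2*q))
(-335896 + 41776) + Y(H(-17), 74) = (-335896 + 41776) + (-261 + 74)/(2*(-¾ - 17)) = -294120 + (½)*(-187)/(-71/4) = -294120 + (½)*(-4/71)*(-187) = -294120 + 374/71 = -20882146/71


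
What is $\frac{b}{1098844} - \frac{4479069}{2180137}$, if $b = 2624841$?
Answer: $\frac{800714886981}{2395630461628} \approx 0.33424$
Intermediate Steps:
$\frac{b}{1098844} - \frac{4479069}{2180137} = \frac{2624841}{1098844} - \frac{4479069}{2180137} = \frac{800714886981}{2395630461628}$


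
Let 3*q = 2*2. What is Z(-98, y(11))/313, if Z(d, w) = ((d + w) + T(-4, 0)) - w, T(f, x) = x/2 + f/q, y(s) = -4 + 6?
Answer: -101/313 ≈ -0.32268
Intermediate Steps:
y(s) = 2
q = 4/3 (q = (2*2)/3 = (⅓)*4 = 4/3 ≈ 1.3333)
T(f, x) = x/2 + 3*f/4 (T(f, x) = x/2 + f/(4/3) = x*(½) + f*(¾) = x/2 + 3*f/4)
Z(d, w) = -3 + d (Z(d, w) = ((d + w) + ((½)*0 + (¾)*(-4))) - w = ((d + w) + (0 - 3)) - w = ((d + w) - 3) - w = (-3 + d + w) - w = -3 + d)
Z(-98, y(11))/313 = (-3 - 98)/313 = -101*1/313 = -101/313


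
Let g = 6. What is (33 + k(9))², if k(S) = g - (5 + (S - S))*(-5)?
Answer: 4096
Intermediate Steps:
k(S) = 31 (k(S) = 6 - (5 + (S - S))*(-5) = 6 - (5 + 0)*(-5) = 6 - 5*(-5) = 6 - 1*(-25) = 6 + 25 = 31)
(33 + k(9))² = (33 + 31)² = 64² = 4096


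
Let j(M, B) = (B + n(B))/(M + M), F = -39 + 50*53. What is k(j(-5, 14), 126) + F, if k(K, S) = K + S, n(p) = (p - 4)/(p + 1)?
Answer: 41033/15 ≈ 2735.5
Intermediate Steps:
n(p) = (-4 + p)/(1 + p)
F = 2611 (F = -39 + 2650 = 2611)
j(M, B) = (B + (-4 + B)/(1 + B))/(2*M) (j(M, B) = (B + (-4 + B)/(1 + B))/(M + M) = (B + (-4 + B)/(1 + B))/((2*M)) = (B + (-4 + B)/(1 + B))*(1/(2*M)) = (B + (-4 + B)/(1 + B))/(2*M))
k(j(-5, 14), 126) + F = ((1/2)*(-4 + 14 + 14*(1 + 14))/(-5*(1 + 14)) + 126) + 2611 = ((1/2)*(-1/5)*(-4 + 14 + 14*15)/15 + 126) + 2611 = ((1/2)*(-1/5)*(1/15)*(-4 + 14 + 210) + 126) + 2611 = ((1/2)*(-1/5)*(1/15)*220 + 126) + 2611 = (-22/15 + 126) + 2611 = 1868/15 + 2611 = 41033/15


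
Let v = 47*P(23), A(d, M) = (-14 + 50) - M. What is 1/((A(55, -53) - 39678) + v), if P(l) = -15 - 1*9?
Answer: -1/40717 ≈ -2.4560e-5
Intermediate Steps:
A(d, M) = 36 - M
P(l) = -24 (P(l) = -15 - 9 = -24)
v = -1128 (v = 47*(-24) = -1128)
1/((A(55, -53) - 39678) + v) = 1/(((36 - 1*(-53)) - 39678) - 1128) = 1/(((36 + 53) - 39678) - 1128) = 1/((89 - 39678) - 1128) = 1/(-39589 - 1128) = 1/(-40717) = -1/40717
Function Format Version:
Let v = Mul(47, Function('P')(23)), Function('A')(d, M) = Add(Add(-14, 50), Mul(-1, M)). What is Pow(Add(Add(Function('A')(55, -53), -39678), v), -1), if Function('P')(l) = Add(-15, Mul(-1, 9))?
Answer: Rational(-1, 40717) ≈ -2.4560e-5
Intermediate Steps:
Function('A')(d, M) = Add(36, Mul(-1, M))
Function('P')(l) = -24 (Function('P')(l) = Add(-15, -9) = -24)
v = -1128 (v = Mul(47, -24) = -1128)
Pow(Add(Add(Function('A')(55, -53), -39678), v), -1) = Pow(Add(Add(Add(36, Mul(-1, -53)), -39678), -1128), -1) = Pow(Add(Add(Add(36, 53), -39678), -1128), -1) = Pow(Add(Add(89, -39678), -1128), -1) = Pow(Add(-39589, -1128), -1) = Pow(-40717, -1) = Rational(-1, 40717)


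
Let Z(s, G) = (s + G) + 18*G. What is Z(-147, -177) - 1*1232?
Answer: -4742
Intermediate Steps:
Z(s, G) = s + 19*G (Z(s, G) = (G + s) + 18*G = s + 19*G)
Z(-147, -177) - 1*1232 = (-147 + 19*(-177)) - 1*1232 = (-147 - 3363) - 1232 = -3510 - 1232 = -4742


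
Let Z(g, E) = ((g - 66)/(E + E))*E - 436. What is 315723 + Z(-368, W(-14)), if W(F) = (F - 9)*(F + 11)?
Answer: 315070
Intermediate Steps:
W(F) = (-9 + F)*(11 + F)
Z(g, E) = -469 + g/2 (Z(g, E) = ((-66 + g)/((2*E)))*E - 436 = ((-66 + g)*(1/(2*E)))*E - 436 = ((-66 + g)/(2*E))*E - 436 = (-33 + g/2) - 436 = -469 + g/2)
315723 + Z(-368, W(-14)) = 315723 + (-469 + (½)*(-368)) = 315723 + (-469 - 184) = 315723 - 653 = 315070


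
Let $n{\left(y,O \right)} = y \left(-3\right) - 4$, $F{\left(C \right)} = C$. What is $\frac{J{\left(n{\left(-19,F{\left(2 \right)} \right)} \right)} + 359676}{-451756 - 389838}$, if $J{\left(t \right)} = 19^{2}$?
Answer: $- \frac{360037}{841594} \approx -0.4278$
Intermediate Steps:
$n{\left(y,O \right)} = -4 - 3 y$ ($n{\left(y,O \right)} = - 3 y - 4 = -4 - 3 y$)
$J{\left(t \right)} = 361$
$\frac{J{\left(n{\left(-19,F{\left(2 \right)} \right)} \right)} + 359676}{-451756 - 389838} = \frac{361 + 359676}{-451756 - 389838} = \frac{360037}{-841594} = 360037 \left(- \frac{1}{841594}\right) = - \frac{360037}{841594}$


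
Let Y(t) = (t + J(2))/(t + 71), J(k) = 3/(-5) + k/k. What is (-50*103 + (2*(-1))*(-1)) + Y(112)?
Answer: -4709858/915 ≈ -5147.4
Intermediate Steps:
J(k) = ⅖ (J(k) = 3*(-⅕) + 1 = -⅗ + 1 = ⅖)
Y(t) = (⅖ + t)/(71 + t) (Y(t) = (t + ⅖)/(t + 71) = (⅖ + t)/(71 + t))
(-50*103 + (2*(-1))*(-1)) + Y(112) = (-50*103 + (2*(-1))*(-1)) + (⅖ + 112)/(71 + 112) = (-5150 - 2*(-1)) + (562/5)/183 = (-5150 + 2) + (1/183)*(562/5) = -5148 + 562/915 = -4709858/915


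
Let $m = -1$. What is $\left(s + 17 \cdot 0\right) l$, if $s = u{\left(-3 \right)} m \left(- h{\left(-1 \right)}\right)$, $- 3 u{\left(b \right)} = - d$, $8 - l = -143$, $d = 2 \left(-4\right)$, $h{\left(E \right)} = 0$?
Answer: $0$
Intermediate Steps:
$d = -8$
$l = 151$ ($l = 8 - -143 = 8 + 143 = 151$)
$u{\left(b \right)} = - \frac{8}{3}$ ($u{\left(b \right)} = - \frac{\left(-1\right) \left(-8\right)}{3} = \left(- \frac{1}{3}\right) 8 = - \frac{8}{3}$)
$s = 0$ ($s = \left(- \frac{8}{3}\right) \left(-1\right) \left(\left(-1\right) 0\right) = \frac{8}{3} \cdot 0 = 0$)
$\left(s + 17 \cdot 0\right) l = \left(0 + 17 \cdot 0\right) 151 = \left(0 + 0\right) 151 = 0 \cdot 151 = 0$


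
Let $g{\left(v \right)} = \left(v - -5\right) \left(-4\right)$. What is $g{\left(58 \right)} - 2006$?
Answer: $-2258$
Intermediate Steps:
$g{\left(v \right)} = -20 - 4 v$ ($g{\left(v \right)} = \left(v + 5\right) \left(-4\right) = \left(5 + v\right) \left(-4\right) = -20 - 4 v$)
$g{\left(58 \right)} - 2006 = \left(-20 - 232\right) - 2006 = -252 - 2006 = -2258$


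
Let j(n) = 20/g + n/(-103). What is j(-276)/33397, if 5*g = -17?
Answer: -5608/58478147 ≈ -9.5899e-5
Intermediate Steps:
g = -17/5 (g = (⅕)*(-17) = -17/5 ≈ -3.4000)
j(n) = -100/17 - n/103 (j(n) = 20/(-17/5) + n/(-103) = 20*(-5/17) + n*(-1/103) = -100/17 - n/103)
j(-276)/33397 = (-100/17 - 1/103*(-276))/33397 = (-100/17 + 276/103)*(1/33397) = -5608/1751*1/33397 = -5608/58478147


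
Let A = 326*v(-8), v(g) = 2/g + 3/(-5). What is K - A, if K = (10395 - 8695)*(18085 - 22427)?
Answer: -73811229/10 ≈ -7.3811e+6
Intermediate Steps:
v(g) = -⅗ + 2/g (v(g) = 2/g + 3*(-⅕) = 2/g - ⅗ = -⅗ + 2/g)
K = -7381400 (K = 1700*(-4342) = -7381400)
A = -2771/10 (A = 326*(-⅗ + 2/(-8)) = 326*(-⅗ + 2*(-⅛)) = 326*(-⅗ - ¼) = 326*(-17/20) = -2771/10 ≈ -277.10)
K - A = -7381400 - 1*(-2771/10) = -7381400 + 2771/10 = -73811229/10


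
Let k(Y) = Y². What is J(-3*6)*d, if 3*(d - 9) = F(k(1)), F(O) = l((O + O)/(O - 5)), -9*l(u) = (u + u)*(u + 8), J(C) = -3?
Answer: -167/6 ≈ -27.833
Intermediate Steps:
l(u) = -2*u*(8 + u)/9 (l(u) = -(u + u)*(u + 8)/9 = -2*u*(8 + u)/9)
F(O) = -4*O*(8 + 2*O/(-5 + O))/(9*(-5 + O)) (F(O) = -2*(O + O)/(O - 5)*(8 + (O + O)/(O - 5))/9 = -2*(2*O)/(-5 + O)*(8 + (2*O)/(-5 + O))/9 = -2*2*O/(-5 + O)*(8 + 2*O/(-5 + O))/9 = -4*O*(8 + 2*O/(-5 + O))/(9*(-5 + O)))
d = 167/18 (d = 9 + (-40/9*1²*(-4 + 1²)/(-5 + 1²)²)/3 = 9 + (-40/9*1*(-4 + 1)/(-5 + 1)²)/3 = 9 + (-40/9*1*(-3)/(-4)²)/3 = 9 + (-40/9*1*1/16*(-3))/3 = 9 + (⅓)*(⅚) = 9 + 5/18 = 167/18 ≈ 9.2778)
J(-3*6)*d = -3*167/18 = -167/6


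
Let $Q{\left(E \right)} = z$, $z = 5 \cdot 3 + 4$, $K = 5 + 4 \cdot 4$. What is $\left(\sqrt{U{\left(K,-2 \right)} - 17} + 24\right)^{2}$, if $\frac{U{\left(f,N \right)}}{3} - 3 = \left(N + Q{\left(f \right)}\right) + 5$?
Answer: $\left(24 + \sqrt{58}\right)^{2} \approx 999.56$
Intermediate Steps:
$K = 21$ ($K = 5 + 16 = 21$)
$z = 19$ ($z = 15 + 4 = 19$)
$Q{\left(E \right)} = 19$
$U{\left(f,N \right)} = 81 + 3 N$ ($U{\left(f,N \right)} = 9 + 3 \left(\left(N + 19\right) + 5\right) = 9 + 3 \left(\left(19 + N\right) + 5\right) = 9 + 3 \left(24 + N\right) = 9 + \left(72 + 3 N\right) = 81 + 3 N$)
$\left(\sqrt{U{\left(K,-2 \right)} - 17} + 24\right)^{2} = \left(\sqrt{\left(81 + 3 \left(-2\right)\right) - 17} + 24\right)^{2} = \left(\sqrt{\left(81 - 6\right) - 17} + 24\right)^{2} = \left(\sqrt{75 - 17} + 24\right)^{2} = \left(\sqrt{58} + 24\right)^{2} = \left(24 + \sqrt{58}\right)^{2}$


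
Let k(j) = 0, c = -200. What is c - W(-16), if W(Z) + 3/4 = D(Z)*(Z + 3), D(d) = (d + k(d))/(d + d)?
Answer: -771/4 ≈ -192.75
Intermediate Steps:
D(d) = ½ (D(d) = (d + 0)/(d + d) = d/((2*d)) = d*(1/(2*d)) = ½)
W(Z) = ¾ + Z/2 (W(Z) = -¾ + (Z + 3)/2 = -¾ + (3 + Z)/2 = -¾ + (3/2 + Z/2) = ¾ + Z/2)
c - W(-16) = -200 - (¾ + (½)*(-16)) = -200 - (¾ - 8) = -200 - 1*(-29/4) = -200 + 29/4 = -771/4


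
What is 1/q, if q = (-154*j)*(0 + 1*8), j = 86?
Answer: -1/105952 ≈ -9.4382e-6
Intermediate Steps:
q = -105952 (q = (-154*86)*(0 + 1*8) = -13244*(0 + 8) = -13244*8 = -105952)
1/q = 1/(-105952) = -1/105952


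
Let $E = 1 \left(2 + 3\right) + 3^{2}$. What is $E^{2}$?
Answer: $196$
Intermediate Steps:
$E = 14$ ($E = 1 \cdot 5 + 9 = 5 + 9 = 14$)
$E^{2} = 14^{2} = 196$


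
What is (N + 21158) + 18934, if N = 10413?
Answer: 50505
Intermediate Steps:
(N + 21158) + 18934 = (10413 + 21158) + 18934 = 31571 + 18934 = 50505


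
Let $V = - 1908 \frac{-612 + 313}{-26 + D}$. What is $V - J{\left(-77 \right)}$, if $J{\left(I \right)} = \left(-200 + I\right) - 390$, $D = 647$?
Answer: $\frac{4757}{3} \approx 1585.7$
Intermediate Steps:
$J{\left(I \right)} = -590 + I$ ($J{\left(I \right)} = \left(-200 + I\right) - 390 = -590 + I$)
$V = \frac{2756}{3}$ ($V = - 1908 \frac{-612 + 313}{-26 + 647} = - 1908 \left(- \frac{299}{621}\right) = - 1908 \left(\left(-299\right) \frac{1}{621}\right) = \left(-1908\right) \left(- \frac{13}{27}\right) = \frac{2756}{3} \approx 918.67$)
$V - J{\left(-77 \right)} = \frac{2756}{3} - \left(-590 - 77\right) = \frac{2756}{3} - -667 = \frac{2756}{3} + 667 = \frac{4757}{3}$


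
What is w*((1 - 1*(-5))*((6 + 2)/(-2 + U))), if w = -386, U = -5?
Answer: 18528/7 ≈ 2646.9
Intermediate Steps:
w*((1 - 1*(-5))*((6 + 2)/(-2 + U))) = -386*(1 - 1*(-5))*(6 + 2)/(-2 - 5) = -386*(1 + 5)*8/(-7) = -2316*8*(-1/7) = -2316*(-8)/7 = -386*(-48/7) = 18528/7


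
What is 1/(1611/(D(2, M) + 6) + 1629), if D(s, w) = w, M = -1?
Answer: 5/9756 ≈ 0.00051250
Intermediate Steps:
1/(1611/(D(2, M) + 6) + 1629) = 1/(1611/(-1 + 6) + 1629) = 1/(1611/5 + 1629) = 1/(9756/5) = 5/9756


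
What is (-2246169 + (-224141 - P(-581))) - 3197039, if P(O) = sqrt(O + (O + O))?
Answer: -5667349 - I*sqrt(1743) ≈ -5.6674e+6 - 41.749*I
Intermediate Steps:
P(O) = sqrt(3)*sqrt(O) (P(O) = sqrt(O + 2*O) = sqrt(3*O) = sqrt(3)*sqrt(O))
(-2246169 + (-224141 - P(-581))) - 3197039 = (-2246169 + (-224141 - sqrt(3)*sqrt(-581))) - 3197039 = (-2246169 + (-224141 - sqrt(3)*I*sqrt(581))) - 3197039 = (-2246169 + (-224141 - I*sqrt(1743))) - 3197039 = (-2470310 - I*sqrt(1743)) - 3197039 = -5667349 - I*sqrt(1743)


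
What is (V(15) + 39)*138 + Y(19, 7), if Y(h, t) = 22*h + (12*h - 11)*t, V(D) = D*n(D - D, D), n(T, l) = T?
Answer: 7319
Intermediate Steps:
V(D) = 0 (V(D) = D*(D - D) = D*0 = 0)
Y(h, t) = 22*h + t*(-11 + 12*h) (Y(h, t) = 22*h + (-11 + 12*h)*t = 22*h + t*(-11 + 12*h))
(V(15) + 39)*138 + Y(19, 7) = (0 + 39)*138 + (-11*7 + 22*19 + 12*19*7) = 39*138 + (-77 + 418 + 1596) = 5382 + 1937 = 7319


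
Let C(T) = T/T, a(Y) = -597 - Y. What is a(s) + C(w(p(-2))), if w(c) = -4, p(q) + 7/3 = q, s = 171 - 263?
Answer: -504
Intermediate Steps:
s = -92
p(q) = -7/3 + q
C(T) = 1
a(s) + C(w(p(-2))) = (-597 - 1*(-92)) + 1 = (-597 + 92) + 1 = -505 + 1 = -504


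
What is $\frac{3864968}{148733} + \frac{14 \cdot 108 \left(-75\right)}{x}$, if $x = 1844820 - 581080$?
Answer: $\frac{243372416906}{9397992071} \approx 25.896$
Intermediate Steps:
$x = 1263740$
$\frac{3864968}{148733} + \frac{14 \cdot 108 \left(-75\right)}{x} = \frac{3864968}{148733} + \frac{14 \cdot 108 \left(-75\right)}{1263740} = 3864968 \cdot \frac{1}{148733} + 1512 \left(-75\right) \frac{1}{1263740} = \frac{3864968}{148733} - \frac{5670}{63187} = \frac{243372416906}{9397992071}$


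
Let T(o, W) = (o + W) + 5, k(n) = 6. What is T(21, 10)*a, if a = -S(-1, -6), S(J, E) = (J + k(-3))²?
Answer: -900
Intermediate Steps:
T(o, W) = 5 + W + o (T(o, W) = (W + o) + 5 = 5 + W + o)
S(J, E) = (6 + J)² (S(J, E) = (J + 6)² = (6 + J)²)
a = -25 (a = -(6 - 1)² = -1*5² = -1*25 = -25)
T(21, 10)*a = (5 + 10 + 21)*(-25) = 36*(-25) = -900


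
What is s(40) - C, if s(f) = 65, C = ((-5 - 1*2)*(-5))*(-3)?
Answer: 170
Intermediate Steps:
C = -105 (C = ((-5 - 2)*(-5))*(-3) = -7*(-5)*(-3) = 35*(-3) = -105)
s(40) - C = 65 - 1*(-105) = 65 + 105 = 170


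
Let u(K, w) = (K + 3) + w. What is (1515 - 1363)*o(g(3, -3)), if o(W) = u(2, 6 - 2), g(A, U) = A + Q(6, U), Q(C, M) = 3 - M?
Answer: 1368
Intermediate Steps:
u(K, w) = 3 + K + w (u(K, w) = (3 + K) + w = 3 + K + w)
g(A, U) = 3 + A - U (g(A, U) = A + (3 - U) = 3 + A - U)
o(W) = 9 (o(W) = 3 + 2 + (6 - 2) = 3 + 2 + 4 = 9)
(1515 - 1363)*o(g(3, -3)) = (1515 - 1363)*9 = 152*9 = 1368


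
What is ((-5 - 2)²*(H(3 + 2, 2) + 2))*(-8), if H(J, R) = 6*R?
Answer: -5488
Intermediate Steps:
((-5 - 2)²*(H(3 + 2, 2) + 2))*(-8) = ((-5 - 2)²*(6*2 + 2))*(-8) = ((-7)²*(12 + 2))*(-8) = (49*14)*(-8) = 686*(-8) = -5488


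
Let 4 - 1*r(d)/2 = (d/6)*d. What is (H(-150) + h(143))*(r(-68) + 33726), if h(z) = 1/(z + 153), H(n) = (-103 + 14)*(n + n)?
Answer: 381637673089/444 ≈ 8.5954e+8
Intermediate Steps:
H(n) = -178*n
r(d) = 8 - d²/3 (r(d) = 8 - 2*d/6*d = 8 - d²/3)
h(z) = 1/(153 + z)
(H(-150) + h(143))*(r(-68) + 33726) = (-178*(-150) + 1/(153 + 143))*((8 - ⅓*(-68)²) + 33726) = (26700 + 1/296)*((8 - ⅓*4624) + 33726) = (26700 + 1/296)*((8 - 4624/3) + 33726) = 7903201*(-4600/3 + 33726)/296 = (7903201/296)*(96578/3) = 381637673089/444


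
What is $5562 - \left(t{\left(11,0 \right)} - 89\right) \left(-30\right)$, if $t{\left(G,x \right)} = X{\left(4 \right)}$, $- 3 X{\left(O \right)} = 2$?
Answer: $2872$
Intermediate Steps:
$X{\left(O \right)} = - \frac{2}{3}$ ($X{\left(O \right)} = \left(- \frac{1}{3}\right) 2 = - \frac{2}{3}$)
$t{\left(G,x \right)} = - \frac{2}{3}$
$5562 - \left(t{\left(11,0 \right)} - 89\right) \left(-30\right) = 5562 - \left(- \frac{2}{3} - 89\right) \left(-30\right) = 5562 - \left(- \frac{269}{3}\right) \left(-30\right) = 5562 - 2690 = 2872$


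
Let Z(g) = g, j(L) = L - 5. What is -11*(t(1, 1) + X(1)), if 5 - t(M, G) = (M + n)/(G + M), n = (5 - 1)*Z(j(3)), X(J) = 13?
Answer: -473/2 ≈ -236.50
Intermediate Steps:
j(L) = -5 + L
n = -8 (n = (5 - 1)*(-5 + 3) = 4*(-2) = -8)
t(M, G) = 5 - (-8 + M)/(G + M) (t(M, G) = 5 - (M - 8)/(G + M) = 5 - (-8 + M)/(G + M))
-11*(t(1, 1) + X(1)) = -11*((8 + 4*1 + 5*1)/(1 + 1) + 13) = -11*((8 + 4 + 5)/2 + 13) = -11*((½)*17 + 13) = -11*(17/2 + 13) = -11*43/2 = -473/2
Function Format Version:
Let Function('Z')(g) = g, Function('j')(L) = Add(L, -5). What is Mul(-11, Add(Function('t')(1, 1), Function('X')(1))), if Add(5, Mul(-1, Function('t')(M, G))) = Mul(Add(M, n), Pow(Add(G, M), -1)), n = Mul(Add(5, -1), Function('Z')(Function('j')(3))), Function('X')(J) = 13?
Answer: Rational(-473, 2) ≈ -236.50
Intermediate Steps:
Function('j')(L) = Add(-5, L)
n = -8 (n = Mul(Add(5, -1), Add(-5, 3)) = Mul(4, -2) = -8)
Function('t')(M, G) = Add(5, Mul(-1, Pow(Add(G, M), -1), Add(-8, M))) (Function('t')(M, G) = Add(5, Mul(-1, Mul(Add(M, -8), Pow(Add(G, M), -1)))) = Add(5, Mul(-1, Mul(Add(-8, M), Pow(Add(G, M), -1)))) = Add(5, Mul(-1, Mul(Pow(Add(G, M), -1), Add(-8, M)))) = Add(5, Mul(-1, Pow(Add(G, M), -1), Add(-8, M))))
Mul(-11, Add(Function('t')(1, 1), Function('X')(1))) = Mul(-11, Add(Mul(Pow(Add(1, 1), -1), Add(8, Mul(4, 1), Mul(5, 1))), 13)) = Mul(-11, Add(Mul(Pow(2, -1), Add(8, 4, 5)), 13)) = Mul(-11, Add(Mul(Rational(1, 2), 17), 13)) = Mul(-11, Add(Rational(17, 2), 13)) = Mul(-11, Rational(43, 2)) = Rational(-473, 2)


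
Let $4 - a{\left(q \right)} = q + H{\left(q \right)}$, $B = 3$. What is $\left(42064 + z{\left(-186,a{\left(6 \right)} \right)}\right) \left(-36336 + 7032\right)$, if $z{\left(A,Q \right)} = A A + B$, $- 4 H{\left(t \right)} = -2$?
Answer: $-2246532552$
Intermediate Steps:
$H{\left(t \right)} = \frac{1}{2}$ ($H{\left(t \right)} = \left(- \frac{1}{4}\right) \left(-2\right) = \frac{1}{2}$)
$a{\left(q \right)} = \frac{7}{2} - q$ ($a{\left(q \right)} = 4 - \left(q + \frac{1}{2}\right) = 4 - \left(\frac{1}{2} + q\right) = \frac{7}{2} - q$)
$z{\left(A,Q \right)} = 3 + A^{2}$ ($z{\left(A,Q \right)} = A A + 3 = A^{2} + 3 = 3 + A^{2}$)
$\left(42064 + z{\left(-186,a{\left(6 \right)} \right)}\right) \left(-36336 + 7032\right) = \left(42064 + \left(3 + \left(-186\right)^{2}\right)\right) \left(-36336 + 7032\right) = \left(42064 + \left(3 + 34596\right)\right) \left(-29304\right) = \left(42064 + 34599\right) \left(-29304\right) = 76663 \left(-29304\right) = -2246532552$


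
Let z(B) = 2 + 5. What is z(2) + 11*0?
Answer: 7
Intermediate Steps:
z(B) = 7
z(2) + 11*0 = 7 + 11*0 = 7 + 0 = 7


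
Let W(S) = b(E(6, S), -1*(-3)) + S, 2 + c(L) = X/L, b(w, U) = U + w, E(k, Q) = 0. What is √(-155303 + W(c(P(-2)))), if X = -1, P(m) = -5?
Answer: I*√3882545/5 ≈ 394.08*I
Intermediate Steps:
c(L) = -2 - 1/L
W(S) = 3 + S (W(S) = (-1*(-3) + 0) + S = (3 + 0) + S = 3 + S)
√(-155303 + W(c(P(-2)))) = √(-155303 + (3 + (-2 - 1/(-5)))) = √(-155303 + (3 + (-2 - 1*(-⅕)))) = √(-155303 + (3 + (-2 + ⅕))) = √(-155303 + (3 - 9/5)) = √(-155303 + 6/5) = √(-776509/5) = I*√3882545/5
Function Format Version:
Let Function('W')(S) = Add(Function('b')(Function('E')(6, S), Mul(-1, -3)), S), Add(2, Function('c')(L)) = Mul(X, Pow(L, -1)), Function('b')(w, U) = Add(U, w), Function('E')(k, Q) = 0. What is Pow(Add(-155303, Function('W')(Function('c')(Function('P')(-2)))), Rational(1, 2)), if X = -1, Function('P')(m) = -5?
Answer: Mul(Rational(1, 5), I, Pow(3882545, Rational(1, 2))) ≈ Mul(394.08, I)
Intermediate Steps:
Function('c')(L) = Add(-2, Mul(-1, Pow(L, -1)))
Function('W')(S) = Add(3, S) (Function('W')(S) = Add(Add(Mul(-1, -3), 0), S) = Add(Add(3, 0), S) = Add(3, S))
Pow(Add(-155303, Function('W')(Function('c')(Function('P')(-2)))), Rational(1, 2)) = Pow(Add(-155303, Add(3, Add(-2, Mul(-1, Pow(-5, -1))))), Rational(1, 2)) = Pow(Add(-155303, Add(3, Add(-2, Mul(-1, Rational(-1, 5))))), Rational(1, 2)) = Pow(Add(-155303, Add(3, Add(-2, Rational(1, 5)))), Rational(1, 2)) = Pow(Add(-155303, Add(3, Rational(-9, 5))), Rational(1, 2)) = Pow(Add(-155303, Rational(6, 5)), Rational(1, 2)) = Pow(Rational(-776509, 5), Rational(1, 2)) = Mul(Rational(1, 5), I, Pow(3882545, Rational(1, 2)))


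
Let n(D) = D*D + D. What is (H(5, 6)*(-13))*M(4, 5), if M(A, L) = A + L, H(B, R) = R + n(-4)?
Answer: -2106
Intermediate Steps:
n(D) = D + D² (n(D) = D² + D = D + D²)
H(B, R) = 12 + R (H(B, R) = R - 4*(1 - 4) = R - 4*(-3) = R + 12 = 12 + R)
(H(5, 6)*(-13))*M(4, 5) = ((12 + 6)*(-13))*(4 + 5) = (18*(-13))*9 = -234*9 = -2106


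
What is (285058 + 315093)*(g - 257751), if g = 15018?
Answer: -145676452683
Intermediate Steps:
(285058 + 315093)*(g - 257751) = (285058 + 315093)*(15018 - 257751) = 600151*(-242733) = -145676452683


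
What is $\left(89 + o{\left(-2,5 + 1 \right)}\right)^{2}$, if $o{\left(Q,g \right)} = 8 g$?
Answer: $18769$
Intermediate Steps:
$\left(89 + o{\left(-2,5 + 1 \right)}\right)^{2} = \left(89 + 8 \left(5 + 1\right)\right)^{2} = \left(89 + 8 \cdot 6\right)^{2} = \left(89 + 48\right)^{2} = 137^{2} = 18769$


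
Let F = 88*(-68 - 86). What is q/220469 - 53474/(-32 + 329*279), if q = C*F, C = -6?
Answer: -4328251498/20230014971 ≈ -0.21395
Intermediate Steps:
F = -13552 (F = 88*(-154) = -13552)
q = 81312 (q = -6*(-13552) = 81312)
q/220469 - 53474/(-32 + 329*279) = 81312/220469 - 53474/(-32 + 329*279) = 81312*(1/220469) - 53474/(-32 + 91791) = 81312/220469 - 53474/91759 = -4328251498/20230014971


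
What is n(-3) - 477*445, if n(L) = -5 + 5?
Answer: -212265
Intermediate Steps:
n(L) = 0
n(-3) - 477*445 = 0 - 477*445 = 0 - 212265 = -212265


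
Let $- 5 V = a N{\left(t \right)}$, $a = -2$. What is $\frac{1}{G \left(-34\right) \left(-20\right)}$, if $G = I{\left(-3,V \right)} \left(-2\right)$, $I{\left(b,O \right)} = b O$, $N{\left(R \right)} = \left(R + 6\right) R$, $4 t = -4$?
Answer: $- \frac{1}{8160} \approx -0.00012255$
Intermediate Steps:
$t = -1$ ($t = \frac{1}{4} \left(-4\right) = -1$)
$N{\left(R \right)} = R \left(6 + R\right)$ ($N{\left(R \right)} = \left(6 + R\right) R = R \left(6 + R\right)$)
$V = -2$ ($V = - \frac{\left(-2\right) \left(- (6 - 1)\right)}{5} = - \frac{\left(-2\right) \left(\left(-1\right) 5\right)}{5} = - \frac{\left(-2\right) \left(-5\right)}{5} = \left(- \frac{1}{5}\right) 10 = -2$)
$I{\left(b,O \right)} = O b$
$G = -12$ ($G = \left(-2\right) \left(-3\right) \left(-2\right) = 6 \left(-2\right) = -12$)
$\frac{1}{G \left(-34\right) \left(-20\right)} = \frac{1}{\left(-12\right) \left(-34\right) \left(-20\right)} = \frac{1}{408 \left(-20\right)} = \frac{1}{-8160} = - \frac{1}{8160}$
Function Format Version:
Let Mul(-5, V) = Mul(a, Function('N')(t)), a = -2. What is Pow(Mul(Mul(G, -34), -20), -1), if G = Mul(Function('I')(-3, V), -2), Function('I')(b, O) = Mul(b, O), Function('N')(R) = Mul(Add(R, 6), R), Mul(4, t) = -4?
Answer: Rational(-1, 8160) ≈ -0.00012255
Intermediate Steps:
t = -1 (t = Mul(Rational(1, 4), -4) = -1)
Function('N')(R) = Mul(R, Add(6, R)) (Function('N')(R) = Mul(Add(6, R), R) = Mul(R, Add(6, R)))
V = -2 (V = Mul(Rational(-1, 5), Mul(-2, Mul(-1, Add(6, -1)))) = Mul(Rational(-1, 5), Mul(-2, Mul(-1, 5))) = Mul(Rational(-1, 5), Mul(-2, -5)) = Mul(Rational(-1, 5), 10) = -2)
Function('I')(b, O) = Mul(O, b)
G = -12 (G = Mul(Mul(-2, -3), -2) = Mul(6, -2) = -12)
Pow(Mul(Mul(G, -34), -20), -1) = Pow(Mul(Mul(-12, -34), -20), -1) = Pow(Mul(408, -20), -1) = Pow(-8160, -1) = Rational(-1, 8160)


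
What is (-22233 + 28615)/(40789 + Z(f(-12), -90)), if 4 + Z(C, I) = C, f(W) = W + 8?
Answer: 6382/40781 ≈ 0.15649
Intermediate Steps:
f(W) = 8 + W
Z(C, I) = -4 + C
(-22233 + 28615)/(40789 + Z(f(-12), -90)) = (-22233 + 28615)/(40789 + (-4 + (8 - 12))) = 6382/(40789 + (-4 - 4)) = 6382/(40789 - 8) = 6382/40781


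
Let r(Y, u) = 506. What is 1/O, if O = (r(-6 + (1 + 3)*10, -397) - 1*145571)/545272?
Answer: -545272/145065 ≈ -3.7588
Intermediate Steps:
O = -145065/545272 (O = (506 - 1*145571)/545272 = (506 - 145571)*(1/545272) = -145065*1/545272 = -145065/545272 ≈ -0.26604)
1/O = 1/(-145065/545272) = -545272/145065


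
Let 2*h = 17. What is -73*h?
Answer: -1241/2 ≈ -620.50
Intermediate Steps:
h = 17/2 (h = (1/2)*17 = 17/2 ≈ 8.5000)
-73*h = -73*17/2 = -1241/2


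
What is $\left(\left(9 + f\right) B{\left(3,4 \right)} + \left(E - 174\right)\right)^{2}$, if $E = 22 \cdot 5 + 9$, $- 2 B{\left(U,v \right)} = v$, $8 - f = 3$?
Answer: $6889$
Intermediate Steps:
$f = 5$ ($f = 8 - 3 = 5$)
$B{\left(U,v \right)} = - \frac{v}{2}$
$E = 119$ ($E = 110 + 9 = 119$)
$\left(\left(9 + f\right) B{\left(3,4 \right)} + \left(E - 174\right)\right)^{2} = \left(\left(9 + 5\right) \left(\left(- \frac{1}{2}\right) 4\right) + \left(119 - 174\right)\right)^{2} = \left(14 \left(-2\right) + \left(119 - 174\right)\right)^{2} = \left(-28 - 55\right)^{2} = \left(-83\right)^{2} = 6889$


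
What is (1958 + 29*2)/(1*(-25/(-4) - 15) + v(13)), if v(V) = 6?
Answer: -8064/11 ≈ -733.09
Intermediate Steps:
(1958 + 29*2)/(1*(-25/(-4) - 15) + v(13)) = (1958 + 29*2)/(1*(-25/(-4) - 15) + 6) = (1958 + 58)/(1*(-25*(-¼) - 15) + 6) = 2016/(1*(25/4 - 15) + 6) = 2016/(1*(-35/4) + 6) = 2016/(-35/4 + 6) = 2016/(-11/4) = 2016*(-4/11) = -8064/11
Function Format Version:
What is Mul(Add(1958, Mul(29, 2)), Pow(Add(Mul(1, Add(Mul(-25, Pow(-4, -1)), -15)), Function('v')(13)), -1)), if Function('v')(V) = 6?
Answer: Rational(-8064, 11) ≈ -733.09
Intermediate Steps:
Mul(Add(1958, Mul(29, 2)), Pow(Add(Mul(1, Add(Mul(-25, Pow(-4, -1)), -15)), Function('v')(13)), -1)) = Mul(Add(1958, Mul(29, 2)), Pow(Add(Mul(1, Add(Mul(-25, Pow(-4, -1)), -15)), 6), -1)) = Mul(Add(1958, 58), Pow(Add(Mul(1, Add(Mul(-25, Rational(-1, 4)), -15)), 6), -1)) = Mul(2016, Pow(Add(Mul(1, Add(Rational(25, 4), -15)), 6), -1)) = Mul(2016, Pow(Add(Mul(1, Rational(-35, 4)), 6), -1)) = Mul(2016, Pow(Add(Rational(-35, 4), 6), -1)) = Mul(2016, Pow(Rational(-11, 4), -1)) = Mul(2016, Rational(-4, 11)) = Rational(-8064, 11)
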